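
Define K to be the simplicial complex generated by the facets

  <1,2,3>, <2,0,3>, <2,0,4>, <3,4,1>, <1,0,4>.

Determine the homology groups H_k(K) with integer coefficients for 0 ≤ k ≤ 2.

K has 5 vertices, 10 edges, 5 triangles.
rank ∂_0 = 0, rank ∂_1 = 4 ⇒ b_0 = 5 − 0 − 4 = 1; all invariant factors of ∂_1 are 1 so no torsion. So H_0 = Z.
rank ∂_1 = 4, rank ∂_2 = 5 ⇒ b_1 = 10 − 4 − 5 = 1; all invariant factors of ∂_2 are 1 so no torsion. So H_1 = Z.
rank ∂_2 = 5, rank ∂_3 = 0 ⇒ b_2 = 5 − 5 − 0 = 0. So H_2 = 0.

H_0 ≅ Z,  H_1 ≅ Z,  H_2 = 0.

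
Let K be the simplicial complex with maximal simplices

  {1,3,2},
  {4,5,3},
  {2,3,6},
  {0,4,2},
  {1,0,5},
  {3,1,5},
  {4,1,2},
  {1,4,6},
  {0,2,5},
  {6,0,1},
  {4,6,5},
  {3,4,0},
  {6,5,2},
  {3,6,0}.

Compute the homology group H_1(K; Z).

Take the total order 0 < 1 < 2 < 3 < 4 < 5 < 6 on the vertex set. Then K (dimension 2) consists of the simplices:

  0-simplices (7): [0], [1], [2], [3], [4], [5], [6]
  1-simplices (21): [0,1], [0,2], [0,3], [0,4], [0,5], [0,6], [1,2], [1,3], [1,4], [1,5], [1,6], [2,3], [2,4], [2,5], [2,6], [3,4], [3,5], [3,6], [4,5], [4,6], [5,6]
  2-simplices (14): [0,1,5], [0,1,6], [0,2,4], [0,2,5], [0,3,4], [0,3,6], [1,2,3], [1,2,4], [1,3,5], [1,4,6], [2,3,6], [2,5,6], [3,4,5], [4,5,6]

giving chain groups C_0 ≅ Z^7, C_1 ≅ Z^21, C_2 ≅ Z^14.

∂_1: C_1 → C_0 is given by ∂[p,q] = [q] − [p]. For instance
  ∂[0,1] = [1] − [0].
The resulting 7×21 matrix has rank 6, and its Smith normal form has invariant factors (1,1,1,1,1,1).

∂_2: C_2 → C_1 acts by ∂[p,q,r] = [q,r] − [p,r] + [p,q]. For instance
  ∂[1,3,5] = [3,5] − [1,5] + [1,3],
  ∂[1,4,6] = [4,6] − [1,6] + [1,4].
The 21×14 boundary matrix has rank 13 and Smith normal form diag(1,1,1,1,1,1,1,1,1,1,1,1,1).

From H_k ≅ ker(∂_k) / im(∂_{k+1}) we obtain:

  H_1: rank ker ∂_1 − rank ∂_2 = (21 − 6) − 13 = 2, and the invariant factors of ∂_2 are all 1, so H_1 ≅ Z^2.

(K is a triangulation of the torus T^2.)

H_1 = Z^2.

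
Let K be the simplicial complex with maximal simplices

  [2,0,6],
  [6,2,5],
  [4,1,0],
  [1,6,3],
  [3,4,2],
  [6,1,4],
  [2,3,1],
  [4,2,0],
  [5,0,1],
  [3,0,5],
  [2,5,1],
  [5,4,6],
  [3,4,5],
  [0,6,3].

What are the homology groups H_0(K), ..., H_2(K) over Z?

We work with the vertex ordering 0 < 1 < 2 < 3 < 4 < 5 < 6. The simplices of K, each written with vertices in increasing order, are:

  0-simplices (7): [0], [1], [2], [3], [4], [5], [6]
  1-simplices (21): [0,1], [0,2], [0,3], [0,4], [0,5], [0,6], [1,2], [1,3], [1,4], [1,5], [1,6], [2,3], [2,4], [2,5], [2,6], [3,4], [3,5], [3,6], [4,5], [4,6], [5,6]
  2-simplices (14): [0,1,4], [0,1,5], [0,2,4], [0,2,6], [0,3,5], [0,3,6], [1,2,3], [1,2,5], [1,3,6], [1,4,6], [2,3,4], [2,5,6], [3,4,5], [4,5,6]

giving chain groups C_0 ≅ Z^7, C_1 ≅ Z^21, C_2 ≅ Z^14.

Boundary ∂_1: C_1 → C_0 sends each edge [p,q] (with p < q) to q − p. For instance
  ∂[2,6] = [6] − [2].
The 7×21 boundary matrix has rank 6 and Smith normal form diag(1,1,1,1,1,1).

∂_2: C_2 → C_1 acts by ∂[p,q,r] = [q,r] − [p,r] + [p,q]. For instance
  ∂[1,2,5] = [2,5] − [1,5] + [1,2],
  ∂[0,3,6] = [3,6] − [0,6] + [0,3].
As a 21×14 matrix over Z this has rank 13, with invariant factors (1,1,1,1,1,1,1,1,1,1,1,1,1).

Reading off H_k = ker ∂_k / im ∂_{k+1}:

  H_0: rank C_0 − rank ∂_1 = 7 − 6 = 1, and the invariant factors of ∂_1 are all 1, so H_0 = Z.
  H_1: rank ker ∂_1 − rank ∂_2 = (21 − 6) − 13 = 2, and the invariant factors of ∂_2 are all 1, so H_1 = Z^2.
  H_2: rank ker ∂_2 − rank ∂_3 = (14 − 13) − 0 = 1, and there is no ∂_3, so H_2 = Z.

As a check, the Euler characteristic is 7 − 21 + 14 = 0, which agrees with 1 − 2 + 1 = 0.

H_0 ≅ Z,  H_1 ≅ Z^2,  H_2 ≅ Z.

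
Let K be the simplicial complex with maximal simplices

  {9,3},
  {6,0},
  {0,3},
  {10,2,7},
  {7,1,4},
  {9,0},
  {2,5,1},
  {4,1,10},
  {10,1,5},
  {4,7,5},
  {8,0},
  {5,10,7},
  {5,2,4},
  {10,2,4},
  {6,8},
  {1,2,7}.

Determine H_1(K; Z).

H_1 = Z^2 × Z/2.

We work with the vertex ordering 0 < 1 < 2 < 3 < 4 < 5 < 6 < 7 < 8 < 9 < 10. The simplices of K, each written with vertices in increasing order, are:

  0-simplices (11): [0], [1], [2], [3], [4], [5], [6], [7], [8], [9], [10]
  1-simplices (21): [0,3], [0,6], [0,8], [0,9], [1,2], [1,4], [1,5], [1,7], [1,10], [2,4], [2,5], [2,7], [2,10], [3,9], [4,5], [4,7], [4,10], [5,7], [5,10], [6,8], [7,10]
  2-simplices (10): [1,2,5], [1,2,7], [1,4,7], [1,4,10], [1,5,10], [2,4,5], [2,4,10], [2,7,10], [4,5,7], [5,7,10]

Hence C_0 ≅ Z^11, C_1 ≅ Z^21, C_2 ≅ Z^10.

The boundary map ∂_1: C_1 → C_0 maps an edge to its endpoints' difference, ∂[p,q] = q − p.
The resulting 11×21 matrix has rank 9, and its Smith normal form has invariant factors (1,1,1,1,1,1,1,1,1).

The boundary map ∂_2: C_2 → C_1 maps a triangle to the signed sum of its edges. For instance
  ∂[1,5,10] = [5,10] − [1,10] + [1,5],
  ∂[1,2,7] = [2,7] − [1,7] + [1,2].
The 21×10 boundary matrix has rank 10 and Smith normal form diag(1,1,1,1,1,1,1,1,1,2).

Computing H_k = (kernel of ∂_k) / (image of ∂_{k+1}):

  H_1: rank ker ∂_1 − rank ∂_2 = (21 − 9) − 10 = 2, and ∂_2 has invariant factor 2 > 1, so H_1 ≅ Z^2 × Z/2.

(K is a triangulation of the disjoint union of a wedge of 2 circles and the real projective plane RP^2.)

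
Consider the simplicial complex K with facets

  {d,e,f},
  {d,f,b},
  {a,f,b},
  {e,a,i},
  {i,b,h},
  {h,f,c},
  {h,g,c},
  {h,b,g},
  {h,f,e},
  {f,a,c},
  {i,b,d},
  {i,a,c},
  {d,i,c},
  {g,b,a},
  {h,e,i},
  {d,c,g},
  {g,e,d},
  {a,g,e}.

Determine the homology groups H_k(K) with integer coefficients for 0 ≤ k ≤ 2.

H_0 ≅ Z,  H_1 ≅ Z^2,  H_2 ≅ Z.

K has 9 vertices, 27 edges, 18 triangles.
rank ∂_0 = 0, rank ∂_1 = 8 ⇒ b_0 = 9 − 0 − 8 = 1; all invariant factors of ∂_1 are 1 so no torsion. So H_0 = Z.
rank ∂_1 = 8, rank ∂_2 = 17 ⇒ b_1 = 27 − 8 − 17 = 2; all invariant factors of ∂_2 are 1 so no torsion. So H_1 = Z^2.
rank ∂_2 = 17, rank ∂_3 = 0 ⇒ b_2 = 18 − 17 − 0 = 1. So H_2 = Z.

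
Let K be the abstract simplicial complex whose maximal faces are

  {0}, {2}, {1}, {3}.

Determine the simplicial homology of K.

H_0 ≅ Z^4.

We work with the vertex ordering 0 < 1 < 2 < 3. The simplices of K, each written with vertices in increasing order, are:

  0-simplices (4): [0], [1], [2], [3]

Hence C_0 ≅ Z^4.

From H_k ≅ ker(∂_k) / im(∂_{k+1}) we obtain:

  H_0: rank C_0 − rank ∂_1 = 4 − 0 = 4, and there is no ∂_1, so H_0 = Z^4.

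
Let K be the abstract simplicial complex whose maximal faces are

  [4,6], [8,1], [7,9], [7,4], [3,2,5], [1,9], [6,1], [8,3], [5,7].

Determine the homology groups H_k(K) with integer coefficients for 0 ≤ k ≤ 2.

H_0 = Z,  H_1 = Z^2,  H_2 = 0.

Fix the vertex order 1 < 2 < 3 < 4 < 5 < 6 < 7 < 8 < 9 and write every simplex with vertices in increasing order. Then dim K = 2 and the simplices of K are:

  0-simplices (9): [1], [2], [3], [4], [5], [6], [7], [8], [9]
  1-simplices (11): [1,6], [1,8], [1,9], [2,3], [2,5], [3,5], [3,8], [4,6], [4,7], [5,7], [7,9]
  2-simplices (1): [2,3,5]

giving chain groups C_0 ≅ Z^9, C_1 ≅ Z^11, C_2 ≅ Z^1.

Boundary ∂_1: C_1 → C_0 maps an edge to its endpoints' difference, ∂[p,q] = q − p. For instance
  ∂[3,8] = [8] − [3].
The resulting 9×11 matrix has rank 8, and its Smith normal form has invariant factors (1,1,1,1,1,1,1,1).

Boundary ∂_2: C_2 → C_1 maps a triangle to the signed sum of its edges. For instance
  ∂[2,3,5] = [3,5] − [2,5] + [2,3].
The resulting 11×1 matrix has rank 1, and its Smith normal form has invariant factors (1).

From H_k ≅ ker(∂_k) / im(∂_{k+1}) we obtain:

  H_0: rank C_0 − rank ∂_1 = 9 − 8 = 1, and the invariant factors of ∂_1 are all 1, so H_0 = Z.
  H_1: rank ker ∂_1 − rank ∂_2 = (11 − 8) − 1 = 2, and the invariant factors of ∂_2 are all 1, so H_1 = Z^2.
  H_2: rank ker ∂_2 − rank ∂_3 = (1 − 1) − 0 = 0, and there is no ∂_3, so H_2 = 0.

As a check, the Euler characteristic is 9 − 11 + 1 = -1, which agrees with 1 − 2 + 0 = -1.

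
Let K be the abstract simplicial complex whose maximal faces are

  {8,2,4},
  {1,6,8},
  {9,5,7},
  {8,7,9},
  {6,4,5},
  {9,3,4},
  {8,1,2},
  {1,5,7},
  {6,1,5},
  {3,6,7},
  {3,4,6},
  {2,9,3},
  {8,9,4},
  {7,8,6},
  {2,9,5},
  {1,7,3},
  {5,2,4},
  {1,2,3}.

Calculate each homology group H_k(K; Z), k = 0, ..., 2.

Fix the vertex order 1 < 2 < 3 < 4 < 5 < 6 < 7 < 8 < 9 and write every simplex with vertices in increasing order. Then dim K = 2 and the simplices of K are:

  0-simplices (9): [1], [2], [3], [4], [5], [6], [7], [8], [9]
  1-simplices (27): (27 of them)
  2-simplices (18): [1,2,3], [1,2,8], [1,3,7], [1,5,6], [1,5,7], [1,6,8], [2,3,9], [2,4,5], [2,4,8], [2,5,9], [3,4,6], [3,4,9], [3,6,7], [4,5,6], [4,8,9], [5,7,9], [6,7,8], [7,8,9]

giving chain groups C_0 ≅ Z^9, C_1 ≅ Z^27, C_2 ≅ Z^18.

The boundary map ∂_1: C_1 → C_0 sends each edge [p,q] (with p < q) to q − p. For instance
  ∂[3,6] = [6] − [3].
As a 9×27 matrix over Z this has rank 8, with invariant factors (1,1,1,1,1,1,1,1).

∂_2: C_2 → C_1 maps a triangle to the signed sum of its edges. For instance
  ∂[6,7,8] = [7,8] − [6,8] + [6,7],
  ∂[1,2,3] = [2,3] − [1,3] + [1,2].
The 27×18 boundary matrix has rank 18 and Smith normal form diag(1,1,1,1,1,1,1,1,1,1,1,1,1,1,1,1,1,2).

Now H_k = ker ∂_k / im ∂_{k+1}, so:

  H_0: rank C_0 − rank ∂_1 = 9 − 8 = 1, and the invariant factors of ∂_1 are all 1, so H_0 ≅ Z.
  H_1: rank ker ∂_1 − rank ∂_2 = (27 − 8) − 18 = 1, and ∂_2 has invariant factor 2 > 1, so H_1 ≅ Z × Z/2.
  H_2: rank ker ∂_2 − rank ∂_3 = (18 − 18) − 0 = 0, and there is no ∂_3, so H_2 ≅ 0.

H_0 ≅ Z,  H_1 ≅ Z × Z/2,  H_2 = 0.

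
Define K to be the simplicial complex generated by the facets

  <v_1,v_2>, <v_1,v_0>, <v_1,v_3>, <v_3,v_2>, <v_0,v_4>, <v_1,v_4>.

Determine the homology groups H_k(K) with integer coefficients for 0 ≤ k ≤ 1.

Take the total order v_0 < v_1 < v_2 < v_3 < v_4 on the vertex set. Then K (dimension 1) consists of the simplices:

  0-simplices (5): [v_0], [v_1], [v_2], [v_3], [v_4]
  1-simplices (6): [v_0,v_1], [v_0,v_4], [v_1,v_2], [v_1,v_3], [v_1,v_4], [v_2,v_3]

giving chain groups C_0 ≅ Z^5, C_1 ≅ Z^6.

Boundary ∂_1: C_1 → C_0 sends each edge [p,q] (with p < q) to q − p. For instance
  ∂[v_0,v_4] = [v_4] − [v_0].
The resulting 5×6 matrix has rank 4, and its Smith normal form has invariant factors (1,1,1,1).

Now H_k = ker ∂_k / im ∂_{k+1}, so:

  H_0: rank C_0 − rank ∂_1 = 5 − 4 = 1, and the invariant factors of ∂_1 are all 1, so H_0 = Z.
  H_1: rank ker ∂_1 − rank ∂_2 = (6 − 4) − 0 = 2, and there is no ∂_2, so H_1 = Z^2.

As a check, the Euler characteristic is 5 − 6 = -1, which agrees with 1 − 2 = -1.

H_0 ≅ Z,  H_1 ≅ Z^2.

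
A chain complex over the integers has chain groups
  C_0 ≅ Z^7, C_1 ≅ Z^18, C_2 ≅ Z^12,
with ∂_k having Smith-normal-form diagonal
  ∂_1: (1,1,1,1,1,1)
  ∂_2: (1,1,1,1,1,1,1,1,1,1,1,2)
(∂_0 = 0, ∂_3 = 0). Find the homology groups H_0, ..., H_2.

H_0: b_0 = 7 − 0 − 6 = 1; torsion from ∂_1 factors > 1: none. So H_0 ≅ Z.
H_1: b_1 = 18 − 6 − 12 = 0; torsion from ∂_2 factors > 1: [2]. So H_1 ≅ Z/2Z.
H_2: b_2 = 12 − 12 − 0 = 0; torsion from ∂_3 factors > 1: none. So H_2 ≅ 0.

H_0 ≅ Z,  H_1 ≅ Z/2Z,  H_2 = 0.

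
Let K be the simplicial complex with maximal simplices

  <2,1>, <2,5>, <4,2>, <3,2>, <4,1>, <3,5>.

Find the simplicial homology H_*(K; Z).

Take the total order 1 < 2 < 3 < 4 < 5 on the vertex set. Then K (dimension 1) consists of the simplices:

  0-simplices (5): [1], [2], [3], [4], [5]
  1-simplices (6): [1,2], [1,4], [2,3], [2,4], [2,5], [3,5]

giving chain groups C_0 ≅ Z^5, C_1 ≅ Z^6.

∂_1: C_1 → C_0 maps an edge to its endpoints' difference, ∂[p,q] = q − p. For instance
  ∂[2,3] = [3] − [2].
As a 5×6 matrix over Z this has rank 4, with invariant factors (1,1,1,1).

Now H_k = ker ∂_k / im ∂_{k+1}, so:

  H_0: rank C_0 − rank ∂_1 = 5 − 4 = 1, and the invariant factors of ∂_1 are all 1, so H_0 = Z.
  H_1: rank ker ∂_1 − rank ∂_2 = (6 − 4) − 0 = 2, and there is no ∂_2, so H_1 = Z^2.

(K is a triangulation of a wedge of 2 circles.)

H_0 ≅ Z,  H_1 ≅ Z^2.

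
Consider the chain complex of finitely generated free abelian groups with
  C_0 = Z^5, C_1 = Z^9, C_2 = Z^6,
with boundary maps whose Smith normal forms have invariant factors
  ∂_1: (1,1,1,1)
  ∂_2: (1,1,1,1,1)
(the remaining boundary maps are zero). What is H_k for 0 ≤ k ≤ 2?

H_0 ≅ Z,  H_1 = 0,  H_2 ≅ Z.

H_0: b_0 = 5 − 0 − 4 = 1; torsion from ∂_1 factors > 1: none. So H_0 ≅ Z.
H_1: b_1 = 9 − 4 − 5 = 0; torsion from ∂_2 factors > 1: none. So H_1 ≅ 0.
H_2: b_2 = 6 − 5 − 0 = 1; torsion from ∂_3 factors > 1: none. So H_2 ≅ Z.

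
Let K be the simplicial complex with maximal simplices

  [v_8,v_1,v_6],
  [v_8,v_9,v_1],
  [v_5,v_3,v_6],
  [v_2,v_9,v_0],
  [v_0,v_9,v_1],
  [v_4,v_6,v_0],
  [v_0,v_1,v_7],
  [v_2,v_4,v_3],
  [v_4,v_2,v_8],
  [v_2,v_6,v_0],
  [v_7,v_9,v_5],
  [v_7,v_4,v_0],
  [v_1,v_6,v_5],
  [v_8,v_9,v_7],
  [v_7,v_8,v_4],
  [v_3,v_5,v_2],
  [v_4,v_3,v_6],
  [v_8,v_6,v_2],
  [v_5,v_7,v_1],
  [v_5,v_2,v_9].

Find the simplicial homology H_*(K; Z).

H_0 ≅ Z,  H_1 ≅ Z ⊕ Z_2,  H_2 = 0.

Order the vertices as v_0 < v_1 < v_2 < v_3 < v_4 < v_5 < v_6 < v_7 < v_8 < v_9. Listing each simplex with vertices in this order, K has dimension 2 with simplices:

  0-simplices (10): [v_0], [v_1], [v_2], [v_3], [v_4], [v_5], [v_6], [v_7], [v_8], [v_9]
  1-simplices (30): (30 of them)
  2-simplices (20): (20 of them)

giving chain groups C_0 ≅ Z^10, C_1 ≅ Z^30, C_2 ≅ Z^20.

The boundary map ∂_1: C_1 → C_0 maps an edge to its endpoints' difference, ∂[p,q] = q − p.
As a 10×30 matrix over Z this has rank 9, with invariant factors (1,1,1,1,1,1,1,1,1).

The boundary map ∂_2: C_2 → C_1 sends each 2-simplex [p,q,r] to [q,r] − [p,r] + [p,q]. For instance
  ∂[v_2,v_5,v_9] = [v_5,v_9] − [v_2,v_9] + [v_2,v_5],
  ∂[v_7,v_8,v_9] = [v_8,v_9] − [v_7,v_9] + [v_7,v_8].
The 30×20 boundary matrix has rank 20 and Smith normal form diag(1,1,1,1,1,1,1,1,1,1,1,1,1,1,1,1,1,1,1,2).

From H_k ≅ ker(∂_k) / im(∂_{k+1}) we obtain:

  H_0: rank C_0 − rank ∂_1 = 10 − 9 = 1, and the invariant factors of ∂_1 are all 1, so H_0 ≅ Z.
  H_1: rank ker ∂_1 − rank ∂_2 = (30 − 9) − 20 = 1, and ∂_2 has invariant factor 2 > 1, so H_1 ≅ Z ⊕ Z_2.
  H_2: rank ker ∂_2 − rank ∂_3 = (20 − 20) − 0 = 0, and there is no ∂_3, so H_2 ≅ 0.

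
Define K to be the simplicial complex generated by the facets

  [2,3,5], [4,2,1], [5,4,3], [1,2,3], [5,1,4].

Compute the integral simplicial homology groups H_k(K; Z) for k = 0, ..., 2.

Order the vertices as 1 < 2 < 3 < 4 < 5. Listing each simplex with vertices in this order, K has dimension 2 with simplices:

  0-simplices (5): [1], [2], [3], [4], [5]
  1-simplices (10): [1,2], [1,3], [1,4], [1,5], [2,3], [2,4], [2,5], [3,4], [3,5], [4,5]
  2-simplices (5): [1,2,3], [1,2,4], [1,4,5], [2,3,5], [3,4,5]

so the chain groups are C_0 ≅ Z^5, C_1 ≅ Z^10, C_2 ≅ Z^5.

∂_1: C_1 → C_0 maps an edge to its endpoints' difference, ∂[p,q] = q − p. For instance
  ∂[2,3] = [3] − [2].
The 5×10 boundary matrix has rank 4 and Smith normal form diag(1,1,1,1).

Boundary ∂_2: C_2 → C_1 sends each 2-simplex [p,q,r] to [q,r] − [p,r] + [p,q]. For instance
  ∂[2,3,5] = [3,5] − [2,5] + [2,3],
  ∂[1,2,4] = [2,4] − [1,4] + [1,2].
The resulting 10×5 matrix has rank 5, and its Smith normal form has invariant factors (1,1,1,1,1).

Now H_k = ker ∂_k / im ∂_{k+1}, so:

  H_0: rank C_0 − rank ∂_1 = 5 − 4 = 1, and the invariant factors of ∂_1 are all 1, so H_0 ≅ Z.
  H_1: rank ker ∂_1 − rank ∂_2 = (10 − 4) − 5 = 1, and the invariant factors of ∂_2 are all 1, so H_1 ≅ Z.
  H_2: rank ker ∂_2 − rank ∂_3 = (5 − 5) − 0 = 0, and there is no ∂_3, so H_2 ≅ 0.

H_0 = Z,  H_1 = Z,  H_2 = 0.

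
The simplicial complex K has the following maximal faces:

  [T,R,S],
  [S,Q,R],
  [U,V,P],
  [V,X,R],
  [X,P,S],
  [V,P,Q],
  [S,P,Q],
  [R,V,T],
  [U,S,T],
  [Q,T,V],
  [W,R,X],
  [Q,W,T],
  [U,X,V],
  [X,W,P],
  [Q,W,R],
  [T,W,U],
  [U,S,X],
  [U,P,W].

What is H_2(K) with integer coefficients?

H_2 = 0.

Fix the vertex order P < Q < R < S < T < U < V < W < X and write every simplex with vertices in increasing order. Then dim K = 2 and the simplices of K are:

  0-simplices (9): P, Q, R, S, T, U, V, W, X
  1-simplices (27): PQ, PS, PU, PV, PW, PX, QR, QS, QT, QV, QW, RS, RT, RV, RW, RX, ST, SU, SX, TU, TV, TW, UV, UW, UX, VX, WX
  2-simplices (18): PQS, PQV, PSX, PUV, PUW, PWX, QRS, QRW, QTV, QTW, RST, RTV, RVX, RWX, STU, SUX, TUW, UVX

so the chain groups are C_0 ≅ Z^9, C_1 ≅ Z^27, C_2 ≅ Z^18.

∂_1: C_1 → C_0 is given by ∂[p,q] = [q] − [p].
The resulting 9×27 matrix has rank 8, and its Smith normal form has invariant factors (1,1,1,1,1,1,1,1).

The boundary map ∂_2: C_2 → C_1 acts by ∂[p,q,r] = [q,r] − [p,r] + [p,q]. For instance
  ∂UVX = VX − UX + UV,
  ∂SUX = UX − SX + SU.
This gives a 27×18 integer matrix of rank 18; reducing to Smith normal form yields diagonal entries (1,1,1,1,1,1,1,1,1,1,1,1,1,1,1,1,1,2).

From H_k ≅ ker(∂_k) / im(∂_{k+1}) we obtain:

  H_2: rank ker ∂_2 − rank ∂_3 = (18 − 18) − 0 = 0, and there is no ∂_3, so H_2 ≅ 0.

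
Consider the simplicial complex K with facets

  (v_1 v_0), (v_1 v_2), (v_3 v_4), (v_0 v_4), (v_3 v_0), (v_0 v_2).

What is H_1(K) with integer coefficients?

H_1 = Z^2.

We work with the vertex ordering v_0 < v_1 < v_2 < v_3 < v_4. The simplices of K, each written with vertices in increasing order, are:

  0-simplices (5): [v_0], [v_1], [v_2], [v_3], [v_4]
  1-simplices (6): [v_0,v_1], [v_0,v_2], [v_0,v_3], [v_0,v_4], [v_1,v_2], [v_3,v_4]

Hence C_0 ≅ Z^5, C_1 ≅ Z^6.

The boundary map ∂_1: C_1 → C_0 maps an edge to its endpoints' difference, ∂[p,q] = q − p. For instance
  ∂[v_0,v_4] = [v_4] − [v_0].
As a 5×6 matrix over Z this has rank 4, with invariant factors (1,1,1,1).

From H_k ≅ ker(∂_k) / im(∂_{k+1}) we obtain:

  H_1: rank ker ∂_1 − rank ∂_2 = (6 − 4) − 0 = 2, and there is no ∂_2, so H_1 ≅ Z^2.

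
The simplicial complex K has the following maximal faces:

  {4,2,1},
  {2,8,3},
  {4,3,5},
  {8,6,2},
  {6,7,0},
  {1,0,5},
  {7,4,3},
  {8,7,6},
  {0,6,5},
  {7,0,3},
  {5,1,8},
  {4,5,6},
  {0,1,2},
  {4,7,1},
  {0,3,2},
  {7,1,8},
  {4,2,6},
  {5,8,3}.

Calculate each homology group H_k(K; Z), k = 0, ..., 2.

H_0 ≅ Z,  H_1 ≅ Z^2,  H_2 ≅ Z.

We work with the vertex ordering 0 < 1 < 2 < 3 < 4 < 5 < 6 < 7 < 8. The simplices of K, each written with vertices in increasing order, are:

  0-simplices (9): [0], [1], [2], [3], [4], [5], [6], [7], [8]
  1-simplices (27): (27 of them)
  2-simplices (18): [0,1,2], [0,1,5], [0,2,3], [0,3,7], [0,5,6], [0,6,7], [1,2,4], [1,4,7], [1,5,8], [1,7,8], [2,3,8], [2,4,6], [2,6,8], [3,4,5], [3,4,7], [3,5,8], [4,5,6], [6,7,8]

giving chain groups C_0 ≅ Z^9, C_1 ≅ Z^27, C_2 ≅ Z^18.

Boundary ∂_1: C_1 → C_0 sends each edge [p,q] (with p < q) to q − p.
This gives a 9×27 integer matrix of rank 8; reducing to Smith normal form yields diagonal entries (1,1,1,1,1,1,1,1).

The boundary map ∂_2: C_2 → C_1 acts by ∂[p,q,r] = [q,r] − [p,r] + [p,q]. For instance
  ∂[2,6,8] = [6,8] − [2,8] + [2,6],
  ∂[3,5,8] = [5,8] − [3,8] + [3,5].
The resulting 27×18 matrix has rank 17, and its Smith normal form has invariant factors (1,1,1,1,1,1,1,1,1,1,1,1,1,1,1,1,1).

Computing H_k = (kernel of ∂_k) / (image of ∂_{k+1}):

  H_0: rank C_0 − rank ∂_1 = 9 − 8 = 1, and the invariant factors of ∂_1 are all 1, so H_0 = Z.
  H_1: rank ker ∂_1 − rank ∂_2 = (27 − 8) − 17 = 2, and the invariant factors of ∂_2 are all 1, so H_1 = Z^2.
  H_2: rank ker ∂_2 − rank ∂_3 = (18 − 17) − 0 = 1, and there is no ∂_3, so H_2 = Z.

As a check, the Euler characteristic is 9 − 27 + 18 = 0, which agrees with 1 − 2 + 1 = 0.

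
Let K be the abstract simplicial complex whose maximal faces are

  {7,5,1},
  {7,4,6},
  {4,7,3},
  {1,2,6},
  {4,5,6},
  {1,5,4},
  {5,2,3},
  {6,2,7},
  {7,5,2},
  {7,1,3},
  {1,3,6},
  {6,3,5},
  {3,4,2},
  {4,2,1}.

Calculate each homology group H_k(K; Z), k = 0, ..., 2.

Order the vertices as 1 < 2 < 3 < 4 < 5 < 6 < 7. Listing each simplex with vertices in this order, K has dimension 2 with simplices:

  0-simplices (7): [1], [2], [3], [4], [5], [6], [7]
  1-simplices (21): [1,2], [1,3], [1,4], [1,5], [1,6], [1,7], [2,3], [2,4], [2,5], [2,6], [2,7], [3,4], [3,5], [3,6], [3,7], [4,5], [4,6], [4,7], [5,6], [5,7], [6,7]
  2-simplices (14): [1,2,4], [1,2,6], [1,3,6], [1,3,7], [1,4,5], [1,5,7], [2,3,4], [2,3,5], [2,5,7], [2,6,7], [3,4,7], [3,5,6], [4,5,6], [4,6,7]

giving chain groups C_0 ≅ Z^7, C_1 ≅ Z^21, C_2 ≅ Z^14.

∂_1: C_1 → C_0 is given by ∂[p,q] = [q] − [p]. For instance
  ∂[1,2] = [2] − [1].
As a 7×21 matrix over Z this has rank 6, with invariant factors (1,1,1,1,1,1).

The boundary map ∂_2: C_2 → C_1 acts by ∂[p,q,r] = [q,r] − [p,r] + [p,q]. For instance
  ∂[3,4,7] = [4,7] − [3,7] + [3,4],
  ∂[4,6,7] = [6,7] − [4,7] + [4,6].
The resulting 21×14 matrix has rank 13, and its Smith normal form has invariant factors (1,1,1,1,1,1,1,1,1,1,1,1,1).

Computing H_k = (kernel of ∂_k) / (image of ∂_{k+1}):

  H_0: rank C_0 − rank ∂_1 = 7 − 6 = 1, and the invariant factors of ∂_1 are all 1, so H_0 ≅ Z.
  H_1: rank ker ∂_1 − rank ∂_2 = (21 − 6) − 13 = 2, and the invariant factors of ∂_2 are all 1, so H_1 ≅ Z^2.
  H_2: rank ker ∂_2 − rank ∂_3 = (14 − 13) − 0 = 1, and there is no ∂_3, so H_2 ≅ Z.

As a check, the Euler characteristic is 7 − 21 + 14 = 0, which agrees with 1 − 2 + 1 = 0.

H_0 ≅ Z,  H_1 ≅ Z^2,  H_2 ≅ Z.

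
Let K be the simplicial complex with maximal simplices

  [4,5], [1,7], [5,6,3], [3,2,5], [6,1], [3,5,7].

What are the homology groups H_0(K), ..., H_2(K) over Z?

H_0 ≅ Z,  H_1 ≅ Z,  H_2 = 0.

We work with the vertex ordering 1 < 2 < 3 < 4 < 5 < 6 < 7. The simplices of K, each written with vertices in increasing order, are:

  0-simplices (7): [1], [2], [3], [4], [5], [6], [7]
  1-simplices (10): [1,6], [1,7], [2,3], [2,5], [3,5], [3,6], [3,7], [4,5], [5,6], [5,7]
  2-simplices (3): [2,3,5], [3,5,6], [3,5,7]

so the chain groups are C_0 ≅ Z^7, C_1 ≅ Z^10, C_2 ≅ Z^3.

Boundary ∂_1: C_1 → C_0 is given by ∂[p,q] = [q] − [p]. For instance
  ∂[3,6] = [6] − [3].
This gives a 7×10 integer matrix of rank 6; reducing to Smith normal form yields diagonal entries (1,1,1,1,1,1).

Boundary ∂_2: C_2 → C_1 maps a triangle to the signed sum of its edges. For instance
  ∂[3,5,7] = [5,7] − [3,7] + [3,5],
  ∂[3,5,6] = [5,6] − [3,6] + [3,5].
As a 10×3 matrix over Z this has rank 3, with invariant factors (1,1,1).

From H_k ≅ ker(∂_k) / im(∂_{k+1}) we obtain:

  H_0: rank C_0 − rank ∂_1 = 7 − 6 = 1, and the invariant factors of ∂_1 are all 1, so H_0 = Z.
  H_1: rank ker ∂_1 − rank ∂_2 = (10 − 6) − 3 = 1, and the invariant factors of ∂_2 are all 1, so H_1 = Z.
  H_2: rank ker ∂_2 − rank ∂_3 = (3 − 3) − 0 = 0, and there is no ∂_3, so H_2 = 0.

As a check, the Euler characteristic is 7 − 10 + 3 = 0, which agrees with 1 − 1 + 0 = 0.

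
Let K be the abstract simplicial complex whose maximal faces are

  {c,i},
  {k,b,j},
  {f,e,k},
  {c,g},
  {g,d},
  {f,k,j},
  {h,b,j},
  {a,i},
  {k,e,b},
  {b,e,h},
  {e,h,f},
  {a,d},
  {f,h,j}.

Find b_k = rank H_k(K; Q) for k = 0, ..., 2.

Order the vertices as a < b < c < d < e < f < g < h < i < j < k. Listing each simplex with vertices in this order, K has dimension 2 with simplices:

  0-simplices (11): a, b, c, d, e, f, g, h, i, j, k
  1-simplices (17): ad, ai, be, bh, bj, bk, cg, ci, dg, ef, eh, ek, fh, fj, fk, hj, jk
  2-simplices (8): beh, bek, bhj, bjk, efh, efk, fhj, fjk

so the chain groups are C_0 ≅ Z^11, C_1 ≅ Z^17, C_2 ≅ Z^8.

Boundary ∂_1: C_1 → C_0 sends each edge [p,q] (with p < q) to q − p. For instance
  ∂be = e − b.
This gives a 11×17 integer matrix of rank 9; reducing to Smith normal form yields diagonal entries (1,1,1,1,1,1,1,1,1).

Boundary ∂_2: C_2 → C_1 maps a triangle to the signed sum of its edges. For instance
  ∂fjk = jk − fk + fj,
  ∂efh = fh − eh + ef.
As a 17×8 matrix over Z this has rank 7, with invariant factors (1,1,1,1,1,1,1).

Now H_k = ker ∂_k / im ∂_{k+1}, so:

  H_0: rank C_0 − rank ∂_1 = 11 − 9 = 2, and the invariant factors of ∂_1 are all 1, so H_0 ≅ Z^2.
  H_1: rank ker ∂_1 − rank ∂_2 = (17 − 9) − 7 = 1, and the invariant factors of ∂_2 are all 1, so H_1 ≅ Z.
  H_2: rank ker ∂_2 − rank ∂_3 = (8 − 7) − 0 = 1, and there is no ∂_3, so H_2 ≅ Z.

(K is a triangulation of the disjoint union of the 2-sphere S^2 and the circle S^1.)

Hence the Betti numbers are b_0 = 2, b_1 = 1, b_2 = 1.

b_0 = 2, b_1 = 1, b_2 = 1.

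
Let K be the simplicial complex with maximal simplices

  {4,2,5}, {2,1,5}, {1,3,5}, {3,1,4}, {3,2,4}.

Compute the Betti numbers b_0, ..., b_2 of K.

Order the vertices as 1 < 2 < 3 < 4 < 5. Listing each simplex with vertices in this order, K has dimension 2 with simplices:

  0-simplices (5): [1], [2], [3], [4], [5]
  1-simplices (10): [1,2], [1,3], [1,4], [1,5], [2,3], [2,4], [2,5], [3,4], [3,5], [4,5]
  2-simplices (5): [1,2,5], [1,3,4], [1,3,5], [2,3,4], [2,4,5]

so the chain groups are C_0 ≅ Z^5, C_1 ≅ Z^10, C_2 ≅ Z^5.

Boundary ∂_1: C_1 → C_0 maps an edge to its endpoints' difference, ∂[p,q] = q − p. For instance
  ∂[1,3] = [3] − [1].
The resulting 5×10 matrix has rank 4, and its Smith normal form has invariant factors (1,1,1,1).

∂_2: C_2 → C_1 maps a triangle to the signed sum of its edges. For instance
  ∂[2,4,5] = [4,5] − [2,5] + [2,4],
  ∂[2,3,4] = [3,4] − [2,4] + [2,3].
The 10×5 boundary matrix has rank 5 and Smith normal form diag(1,1,1,1,1).

From H_k ≅ ker(∂_k) / im(∂_{k+1}) we obtain:

  H_0: rank C_0 − rank ∂_1 = 5 − 4 = 1, and the invariant factors of ∂_1 are all 1, so H_0 = Z.
  H_1: rank ker ∂_1 − rank ∂_2 = (10 − 4) − 5 = 1, and the invariant factors of ∂_2 are all 1, so H_1 = Z.
  H_2: rank ker ∂_2 − rank ∂_3 = (5 − 5) − 0 = 0, and there is no ∂_3, so H_2 = 0.

(K is a triangulation of the Möbius band.)

Hence the Betti numbers are b_0 = 1, b_1 = 1, b_2 = 0.

b_0 = 1, b_1 = 1, b_2 = 0.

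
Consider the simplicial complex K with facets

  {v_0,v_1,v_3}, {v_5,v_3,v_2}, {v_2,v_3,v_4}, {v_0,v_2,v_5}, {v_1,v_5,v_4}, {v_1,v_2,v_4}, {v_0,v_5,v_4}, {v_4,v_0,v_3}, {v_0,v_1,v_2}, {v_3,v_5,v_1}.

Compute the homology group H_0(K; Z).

Fix the vertex order v_0 < v_1 < v_2 < v_3 < v_4 < v_5 and write every simplex with vertices in increasing order. Then dim K = 2 and the simplices of K are:

  0-simplices (6): [v_0], [v_1], [v_2], [v_3], [v_4], [v_5]
  1-simplices (15): (15 of them)
  2-simplices (10): [v_0,v_1,v_2], [v_0,v_1,v_3], [v_0,v_2,v_5], [v_0,v_3,v_4], [v_0,v_4,v_5], [v_1,v_2,v_4], [v_1,v_3,v_5], [v_1,v_4,v_5], [v_2,v_3,v_4], [v_2,v_3,v_5]

Hence C_0 ≅ Z^6, C_1 ≅ Z^15, C_2 ≅ Z^10.

Boundary ∂_1: C_1 → C_0 sends each edge [p,q] (with p < q) to q − p. For instance
  ∂[v_0,v_3] = [v_3] − [v_0].
The 6×15 boundary matrix has rank 5 and Smith normal form diag(1,1,1,1,1).

Boundary ∂_2: C_2 → C_1 acts by ∂[p,q,r] = [q,r] − [p,r] + [p,q]. For instance
  ∂[v_0,v_1,v_2] = [v_1,v_2] − [v_0,v_2] + [v_0,v_1],
  ∂[v_0,v_3,v_4] = [v_3,v_4] − [v_0,v_4] + [v_0,v_3].
The 15×10 boundary matrix has rank 10 and Smith normal form diag(1,1,1,1,1,1,1,1,1,2).

Now H_k = ker ∂_k / im ∂_{k+1}, so:

  H_0: rank C_0 − rank ∂_1 = 6 − 5 = 1, and the invariant factors of ∂_1 are all 1, so H_0 ≅ Z.

H_0 = Z.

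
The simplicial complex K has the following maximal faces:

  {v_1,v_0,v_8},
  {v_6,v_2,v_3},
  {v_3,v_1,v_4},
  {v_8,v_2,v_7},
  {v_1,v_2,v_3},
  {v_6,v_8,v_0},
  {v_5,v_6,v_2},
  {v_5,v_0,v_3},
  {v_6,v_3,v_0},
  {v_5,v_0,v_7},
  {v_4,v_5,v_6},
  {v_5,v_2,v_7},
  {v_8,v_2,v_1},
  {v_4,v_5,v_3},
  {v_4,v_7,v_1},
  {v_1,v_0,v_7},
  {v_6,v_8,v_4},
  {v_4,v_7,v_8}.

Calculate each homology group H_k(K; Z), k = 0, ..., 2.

H_0 ≅ Z,  H_1 ≅ Z ⊕ Z/2Z,  H_2 = 0.

Fix the vertex order v_0 < v_1 < v_2 < v_3 < v_4 < v_5 < v_6 < v_7 < v_8 and write every simplex with vertices in increasing order. Then dim K = 2 and the simplices of K are:

  0-simplices (9): [v_0], [v_1], [v_2], [v_3], [v_4], [v_5], [v_6], [v_7], [v_8]
  1-simplices (27): (27 of them)
  2-simplices (18): (18 of them)

Hence C_0 ≅ Z^9, C_1 ≅ Z^27, C_2 ≅ Z^18.

The boundary map ∂_1: C_1 → C_0 maps an edge to its endpoints' difference, ∂[p,q] = q − p.
The 9×27 boundary matrix has rank 8 and Smith normal form diag(1,1,1,1,1,1,1,1).

Boundary ∂_2: C_2 → C_1 sends each 2-simplex [p,q,r] to [q,r] − [p,r] + [p,q]. For instance
  ∂[v_0,v_1,v_7] = [v_1,v_7] − [v_0,v_7] + [v_0,v_1],
  ∂[v_2,v_3,v_6] = [v_3,v_6] − [v_2,v_6] + [v_2,v_3].
The resulting 27×18 matrix has rank 18, and its Smith normal form has invariant factors (1,1,1,1,1,1,1,1,1,1,1,1,1,1,1,1,1,2).

Now H_k = ker ∂_k / im ∂_{k+1}, so:

  H_0: rank C_0 − rank ∂_1 = 9 − 8 = 1, and the invariant factors of ∂_1 are all 1, so H_0 = Z.
  H_1: rank ker ∂_1 − rank ∂_2 = (27 − 8) − 18 = 1, and ∂_2 has invariant factor 2 > 1, so H_1 = Z ⊕ Z/2Z.
  H_2: rank ker ∂_2 − rank ∂_3 = (18 − 18) − 0 = 0, and there is no ∂_3, so H_2 = 0.

As a check, the Euler characteristic is 9 − 27 + 18 = 0, which agrees with 1 − 1 + 0 = 0.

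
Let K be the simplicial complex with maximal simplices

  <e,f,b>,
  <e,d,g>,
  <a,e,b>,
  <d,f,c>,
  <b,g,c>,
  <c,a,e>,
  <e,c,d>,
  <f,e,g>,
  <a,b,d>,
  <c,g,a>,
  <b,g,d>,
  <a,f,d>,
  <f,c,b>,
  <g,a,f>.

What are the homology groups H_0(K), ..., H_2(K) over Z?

H_0 ≅ Z,  H_1 ≅ Z^2,  H_2 ≅ Z.

Take the total order a < b < c < d < e < f < g on the vertex set. Then K (dimension 2) consists of the simplices:

  0-simplices (7): a, b, c, d, e, f, g
  1-simplices (21): ab, ac, ad, ae, af, ag, bc, bd, be, bf, bg, cd, ce, cf, cg, de, df, dg, ef, eg, fg
  2-simplices (14): abd, abe, ace, acg, adf, afg, bcf, bcg, bdg, bef, cde, cdf, deg, efg

so the chain groups are C_0 ≅ Z^7, C_1 ≅ Z^21, C_2 ≅ Z^14.

∂_1: C_1 → C_0 is given by ∂[p,q] = [q] − [p].
This gives a 7×21 integer matrix of rank 6; reducing to Smith normal form yields diagonal entries (1,1,1,1,1,1).

Boundary ∂_2: C_2 → C_1 sends each 2-simplex [p,q,r] to [q,r] − [p,r] + [p,q]. For instance
  ∂cdf = df − cf + cd,
  ∂cde = de − ce + cd.
The resulting 21×14 matrix has rank 13, and its Smith normal form has invariant factors (1,1,1,1,1,1,1,1,1,1,1,1,1).

From H_k ≅ ker(∂_k) / im(∂_{k+1}) we obtain:

  H_0: rank C_0 − rank ∂_1 = 7 − 6 = 1, and the invariant factors of ∂_1 are all 1, so H_0 ≅ Z.
  H_1: rank ker ∂_1 − rank ∂_2 = (21 − 6) − 13 = 2, and the invariant factors of ∂_2 are all 1, so H_1 ≅ Z^2.
  H_2: rank ker ∂_2 − rank ∂_3 = (14 − 13) − 0 = 1, and there is no ∂_3, so H_2 ≅ Z.

(K is a triangulation of the torus T^2.)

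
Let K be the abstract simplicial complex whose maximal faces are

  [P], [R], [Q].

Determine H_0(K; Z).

H_0 ≅ Z^3.

Fix the vertex order P < Q < R and write every simplex with vertices in increasing order. Then dim K = 0 and the simplices of K are:

  0-simplices (3): P, Q, R

so the chain groups are C_0 ≅ Z^3.

Now H_k = ker ∂_k / im ∂_{k+1}, so:

  H_0: rank C_0 − rank ∂_1 = 3 − 0 = 3, and there is no ∂_1, so H_0 ≅ Z^3.

(K is a triangulation of a set of 3 points.)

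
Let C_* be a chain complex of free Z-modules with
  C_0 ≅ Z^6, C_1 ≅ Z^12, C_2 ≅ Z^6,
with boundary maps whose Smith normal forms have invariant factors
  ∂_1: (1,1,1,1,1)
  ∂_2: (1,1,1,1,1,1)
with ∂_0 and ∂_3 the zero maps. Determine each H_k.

H_0 ≅ Z,  H_1 ≅ Z,  H_2 = 0.

H_0: b_0 = 6 − 0 − 5 = 1; torsion from ∂_1 factors > 1: none. So H_0 ≅ Z.
H_1: b_1 = 12 − 5 − 6 = 1; torsion from ∂_2 factors > 1: none. So H_1 ≅ Z.
H_2: b_2 = 6 − 6 − 0 = 0; torsion from ∂_3 factors > 1: none. So H_2 ≅ 0.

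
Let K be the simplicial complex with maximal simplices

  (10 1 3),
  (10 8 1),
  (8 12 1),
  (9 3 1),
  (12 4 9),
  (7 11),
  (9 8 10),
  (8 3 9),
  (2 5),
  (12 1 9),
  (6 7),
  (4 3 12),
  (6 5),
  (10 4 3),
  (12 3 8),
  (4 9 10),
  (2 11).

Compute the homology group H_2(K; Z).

H_2 = 0.

Take the total order 1 < 2 < 3 < 4 < 5 < 6 < 7 < 8 < 9 < 10 < 11 < 12 on the vertex set. Then K (dimension 2) consists of the simplices:

  0-simplices (12): [1], [2], [3], [4], [5], [6], [7], [8], [9], [10], [11], [12]
  1-simplices (23): (23 of them)
  2-simplices (12): [1,3,9], [1,3,10], [1,8,10], [1,8,12], [1,9,12], [3,4,10], [3,4,12], [3,8,9], [3,8,12], [4,9,10], [4,9,12], [8,9,10]

Hence C_0 ≅ Z^12, C_1 ≅ Z^23, C_2 ≅ Z^12.

The boundary map ∂_1: C_1 → C_0 maps an edge to its endpoints' difference, ∂[p,q] = q − p.
As a 12×23 matrix over Z this has rank 10, with invariant factors (1,1,1,1,1,1,1,1,1,1).

∂_2: C_2 → C_1 maps a triangle to the signed sum of its edges. For instance
  ∂[3,8,9] = [8,9] − [3,9] + [3,8],
  ∂[4,9,12] = [9,12] − [4,12] + [4,9].
The resulting 23×12 matrix has rank 12, and its Smith normal form has invariant factors (1,1,1,1,1,1,1,1,1,1,1,2).

Reading off H_k = ker ∂_k / im ∂_{k+1}:

  H_2: rank ker ∂_2 − rank ∂_3 = (12 − 12) − 0 = 0, and there is no ∂_3, so H_2 = 0.

(K is a triangulation of the disjoint union of the circle S^1 and the real projective plane RP^2.)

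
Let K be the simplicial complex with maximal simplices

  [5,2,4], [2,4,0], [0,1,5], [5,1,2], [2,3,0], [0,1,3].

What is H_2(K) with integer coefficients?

H_2 = 0.

Fix the vertex order 0 < 1 < 2 < 3 < 4 < 5 and write every simplex with vertices in increasing order. Then dim K = 2 and the simplices of K are:

  0-simplices (6): [0], [1], [2], [3], [4], [5]
  1-simplices (12): [0,1], [0,2], [0,3], [0,4], [0,5], [1,2], [1,3], [1,5], [2,3], [2,4], [2,5], [4,5]
  2-simplices (6): [0,1,3], [0,1,5], [0,2,3], [0,2,4], [1,2,5], [2,4,5]

Hence C_0 ≅ Z^6, C_1 ≅ Z^12, C_2 ≅ Z^6.

∂_1: C_1 → C_0 sends each edge [p,q] (with p < q) to q − p.
The resulting 6×12 matrix has rank 5, and its Smith normal form has invariant factors (1,1,1,1,1).

The boundary map ∂_2: C_2 → C_1 maps a triangle to the signed sum of its edges. For instance
  ∂[0,1,5] = [1,5] − [0,5] + [0,1],
  ∂[0,1,3] = [1,3] − [0,3] + [0,1].
This gives a 12×6 integer matrix of rank 6; reducing to Smith normal form yields diagonal entries (1,1,1,1,1,1).

From H_k ≅ ker(∂_k) / im(∂_{k+1}) we obtain:

  H_2: rank ker ∂_2 − rank ∂_3 = (6 − 6) − 0 = 0, and there is no ∂_3, so H_2 ≅ 0.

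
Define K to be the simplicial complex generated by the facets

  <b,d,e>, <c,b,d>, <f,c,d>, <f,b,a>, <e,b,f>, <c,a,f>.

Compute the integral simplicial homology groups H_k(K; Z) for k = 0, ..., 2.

H_0 ≅ Z,  H_1 ≅ Z,  H_2 = 0.

We work with the vertex ordering a < b < c < d < e < f. The simplices of K, each written with vertices in increasing order, are:

  0-simplices (6): a, b, c, d, e, f
  1-simplices (12): ab, ac, af, bc, bd, be, bf, cd, cf, de, df, ef
  2-simplices (6): abf, acf, bcd, bde, bef, cdf

so the chain groups are C_0 ≅ Z^6, C_1 ≅ Z^12, C_2 ≅ Z^6.

The boundary map ∂_1: C_1 → C_0 maps an edge to its endpoints' difference, ∂[p,q] = q − p.
The 6×12 boundary matrix has rank 5 and Smith normal form diag(1,1,1,1,1).

Boundary ∂_2: C_2 → C_1 maps a triangle to the signed sum of its edges. For instance
  ∂abf = bf − af + ab,
  ∂bef = ef − bf + be.
As a 12×6 matrix over Z this has rank 6, with invariant factors (1,1,1,1,1,1).

Now H_k = ker ∂_k / im ∂_{k+1}, so:

  H_0: rank C_0 − rank ∂_1 = 6 − 5 = 1, and the invariant factors of ∂_1 are all 1, so H_0 = Z.
  H_1: rank ker ∂_1 − rank ∂_2 = (12 − 5) − 6 = 1, and the invariant factors of ∂_2 are all 1, so H_1 = Z.
  H_2: rank ker ∂_2 − rank ∂_3 = (6 − 6) − 0 = 0, and there is no ∂_3, so H_2 = 0.

(K is a triangulation of the cylinder S^1 x I.)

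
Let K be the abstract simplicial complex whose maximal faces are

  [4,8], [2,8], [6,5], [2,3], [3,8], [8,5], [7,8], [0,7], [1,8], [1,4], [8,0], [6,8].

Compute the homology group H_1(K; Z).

K has 9 vertices, 12 edges.
rank ∂_1 = 8, rank ∂_2 = 0 ⇒ b_1 = 12 − 8 − 0 = 4. So H_1 ≅ Z^4.

H_1 ≅ Z^4.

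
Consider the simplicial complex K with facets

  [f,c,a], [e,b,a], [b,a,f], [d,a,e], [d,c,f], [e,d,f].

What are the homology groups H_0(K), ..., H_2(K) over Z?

Take the total order a < b < c < d < e < f on the vertex set. Then K (dimension 2) consists of the simplices:

  0-simplices (6): a, b, c, d, e, f
  1-simplices (12): ab, ac, ad, ae, af, be, bf, cd, cf, de, df, ef
  2-simplices (6): abe, abf, acf, ade, cdf, def

giving chain groups C_0 ≅ Z^6, C_1 ≅ Z^12, C_2 ≅ Z^6.

The boundary map ∂_1: C_1 → C_0 is given by ∂[p,q] = [q] − [p].
This gives a 6×12 integer matrix of rank 5; reducing to Smith normal form yields diagonal entries (1,1,1,1,1).

The boundary map ∂_2: C_2 → C_1 sends each 2-simplex [p,q,r] to [q,r] − [p,r] + [p,q]. For instance
  ∂def = ef − df + de,
  ∂acf = cf − af + ac.
This gives a 12×6 integer matrix of rank 6; reducing to Smith normal form yields diagonal entries (1,1,1,1,1,1).

Computing H_k = (kernel of ∂_k) / (image of ∂_{k+1}):

  H_0: rank C_0 − rank ∂_1 = 6 − 5 = 1, and the invariant factors of ∂_1 are all 1, so H_0 = Z.
  H_1: rank ker ∂_1 − rank ∂_2 = (12 − 5) − 6 = 1, and the invariant factors of ∂_2 are all 1, so H_1 = Z.
  H_2: rank ker ∂_2 − rank ∂_3 = (6 − 6) − 0 = 0, and there is no ∂_3, so H_2 = 0.

As a check, the Euler characteristic is 6 − 12 + 6 = 0, which agrees with 1 − 1 + 0 = 0.

H_0 ≅ Z,  H_1 ≅ Z,  H_2 = 0.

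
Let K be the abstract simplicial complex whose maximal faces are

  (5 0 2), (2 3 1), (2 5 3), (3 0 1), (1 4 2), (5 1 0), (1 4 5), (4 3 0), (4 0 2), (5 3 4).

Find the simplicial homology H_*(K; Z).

H_0 = Z,  H_1 = Z_2,  H_2 = 0.

Fix the vertex order 0 < 1 < 2 < 3 < 4 < 5 and write every simplex with vertices in increasing order. Then dim K = 2 and the simplices of K are:

  0-simplices (6): [0], [1], [2], [3], [4], [5]
  1-simplices (15): [0,1], [0,2], [0,3], [0,4], [0,5], [1,2], [1,3], [1,4], [1,5], [2,3], [2,4], [2,5], [3,4], [3,5], [4,5]
  2-simplices (10): [0,1,3], [0,1,5], [0,2,4], [0,2,5], [0,3,4], [1,2,3], [1,2,4], [1,4,5], [2,3,5], [3,4,5]

so the chain groups are C_0 ≅ Z^6, C_1 ≅ Z^15, C_2 ≅ Z^10.

The boundary map ∂_1: C_1 → C_0 maps an edge to its endpoints' difference, ∂[p,q] = q − p. For instance
  ∂[1,5] = [5] − [1].
This gives a 6×15 integer matrix of rank 5; reducing to Smith normal form yields diagonal entries (1,1,1,1,1).

Boundary ∂_2: C_2 → C_1 sends each 2-simplex [p,q,r] to [q,r] − [p,r] + [p,q]. For instance
  ∂[0,3,4] = [3,4] − [0,4] + [0,3],
  ∂[1,4,5] = [4,5] − [1,5] + [1,4].
As a 15×10 matrix over Z this has rank 10, with invariant factors (1,1,1,1,1,1,1,1,1,2).

Now H_k = ker ∂_k / im ∂_{k+1}, so:

  H_0: rank C_0 − rank ∂_1 = 6 − 5 = 1, and the invariant factors of ∂_1 are all 1, so H_0 = Z.
  H_1: rank ker ∂_1 − rank ∂_2 = (15 − 5) − 10 = 0, and ∂_2 has invariant factor 2 > 1, so H_1 = Z_2.
  H_2: rank ker ∂_2 − rank ∂_3 = (10 − 10) − 0 = 0, and there is no ∂_3, so H_2 = 0.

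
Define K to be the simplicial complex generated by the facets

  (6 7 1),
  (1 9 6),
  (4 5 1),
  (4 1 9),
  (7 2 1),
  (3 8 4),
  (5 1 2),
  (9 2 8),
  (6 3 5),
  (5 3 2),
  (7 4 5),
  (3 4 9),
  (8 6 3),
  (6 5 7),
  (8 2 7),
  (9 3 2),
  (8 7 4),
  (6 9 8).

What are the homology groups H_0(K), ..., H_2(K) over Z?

H_0 = Z,  H_1 = Z ⊕ Z/2,  H_2 = 0.

Order the vertices as 1 < 2 < 3 < 4 < 5 < 6 < 7 < 8 < 9. Listing each simplex with vertices in this order, K has dimension 2 with simplices:

  0-simplices (9): [1], [2], [3], [4], [5], [6], [7], [8], [9]
  1-simplices (27): (27 of them)
  2-simplices (18): [1,2,5], [1,2,7], [1,4,5], [1,4,9], [1,6,7], [1,6,9], [2,3,5], [2,3,9], [2,7,8], [2,8,9], [3,4,8], [3,4,9], [3,5,6], [3,6,8], [4,5,7], [4,7,8], [5,6,7], [6,8,9]

Hence C_0 ≅ Z^9, C_1 ≅ Z^27, C_2 ≅ Z^18.

Boundary ∂_1: C_1 → C_0 sends each edge [p,q] (with p < q) to q − p.
The 9×27 boundary matrix has rank 8 and Smith normal form diag(1,1,1,1,1,1,1,1).

The boundary map ∂_2: C_2 → C_1 maps a triangle to the signed sum of its edges. For instance
  ∂[1,4,9] = [4,9] − [1,9] + [1,4],
  ∂[4,7,8] = [7,8] − [4,8] + [4,7].
The resulting 27×18 matrix has rank 18, and its Smith normal form has invariant factors (1,1,1,1,1,1,1,1,1,1,1,1,1,1,1,1,1,2).

Now H_k = ker ∂_k / im ∂_{k+1}, so:

  H_0: rank C_0 − rank ∂_1 = 9 − 8 = 1, and the invariant factors of ∂_1 are all 1, so H_0 = Z.
  H_1: rank ker ∂_1 − rank ∂_2 = (27 − 8) − 18 = 1, and ∂_2 has invariant factor 2 > 1, so H_1 = Z ⊕ Z/2.
  H_2: rank ker ∂_2 − rank ∂_3 = (18 − 18) − 0 = 0, and there is no ∂_3, so H_2 = 0.

(K is a triangulation of the Klein bottle.)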